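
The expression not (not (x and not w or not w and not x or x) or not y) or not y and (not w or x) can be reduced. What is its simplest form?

not (not (x and not w or not w and not x or x) or not y) or not y and (not w or x)
= not (not (not w or x) or not y) or not y and (not w or x)   (distribution)
= (not w or x) and y or not y and (not w or x)   (De Morgan)
= not w or x   (distribution)

not w or x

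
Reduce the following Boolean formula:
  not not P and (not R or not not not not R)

not not P and (not R or not not not not R)
= not not P and (not R or not not R)   — double negation
= not not P and (not R or R)   — double negation
= P and (not R or R)   — double negation
= P   — complement / identity

P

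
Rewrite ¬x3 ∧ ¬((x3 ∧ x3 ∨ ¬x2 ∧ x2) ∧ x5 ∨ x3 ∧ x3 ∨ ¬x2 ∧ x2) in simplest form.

¬x3 ∧ ¬((x3 ∧ x3 ∨ ¬x2 ∧ x2) ∧ x5 ∨ x3 ∧ x3 ∨ ¬x2 ∧ x2)
= ¬x3 ∧ ¬(x3 ∧ x3 ∨ ¬x2 ∧ x2)   [absorption]
= ¬x3 ∧ ¬(x3 ∧ x3)   [complement / identity]
= ¬x3 ∧ ¬x3   [idempotence]
= ¬x3   [idempotence]

¬x3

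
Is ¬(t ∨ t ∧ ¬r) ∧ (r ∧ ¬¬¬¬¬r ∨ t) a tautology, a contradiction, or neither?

contradiction

¬(t ∨ t ∧ ¬r) ∧ (r ∧ ¬¬¬¬¬r ∨ t)
= ¬(t ∨ t ∧ ¬r) ∧ (r ∧ ¬¬¬r ∨ t)   [double negation]
= ¬t ∧ (r ∧ ¬¬¬r ∨ t)   [absorption]
= ¬t ∧ (r ∧ ¬r ∨ t)   [double negation]
= ¬t ∧ t   [complement / identity]
= False   [complement]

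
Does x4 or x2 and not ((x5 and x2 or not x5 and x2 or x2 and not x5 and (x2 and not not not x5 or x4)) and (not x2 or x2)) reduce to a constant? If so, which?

x4 or x2 and not ((x5 and x2 or not x5 and x2 or x2 and not x5 and (x2 and not not not x5 or x4)) and (not x2 or x2))
= x4 or x2 and not (x5 and x2 or not x5 and x2 or x2 and not x5 and (x2 and not not not x5 or x4))   (complement / identity)
= x4 or x2 and not (x5 and x2 or not x5 and x2 or x2 and not x5 and (x2 and not x5 or x4))   (double negation)
= x4 or x2 and not (x2 or x2 and not x5 and (x2 and not x5 or x4))   (distribution)
= x4 or x2 and not (x2 or x2 and not x5)   (absorption)
= x4 or x2 and not x2   (absorption)
= x4   (complement / identity)
This depends on x4, so it is not a constant.

no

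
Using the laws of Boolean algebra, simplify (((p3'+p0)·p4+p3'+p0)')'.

p3'+p0

(((p3'+p0)·p4+p3'+p0)')'
= ((p3'+p0)')'
= p3'+p0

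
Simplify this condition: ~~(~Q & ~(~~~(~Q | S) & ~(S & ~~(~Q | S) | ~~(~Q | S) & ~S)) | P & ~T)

~~(~Q & ~(~~~(~Q | S) & ~(S & ~~(~Q | S) | ~~(~Q | S) & ~S)) | P & ~T)
= ~~(~Q & ~(~~~(~Q | S) & ~~~(~Q | S)) | P & ~T)   [distribution]
= ~~(~Q & ~~~~(~Q | S) | P & ~T)   [idempotence]
= ~~(~Q & ~~(~Q | S) | P & ~T)   [double negation]
= ~~(~Q & (~Q | S) | P & ~T)   [double negation]
= ~~(~Q | P & ~T)   [absorption]
= ~Q | P & ~T   [double negation]

~Q | P & ~T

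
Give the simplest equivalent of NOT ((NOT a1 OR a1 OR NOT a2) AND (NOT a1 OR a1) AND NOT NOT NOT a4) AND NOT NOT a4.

a4

NOT ((NOT a1 OR a1 OR NOT a2) AND (NOT a1 OR a1) AND NOT NOT NOT a4) AND NOT NOT a4
= NOT ((NOT a1 OR a1) AND NOT NOT NOT a4) AND NOT NOT a4
= NOT ((NOT a1 OR a1) AND NOT a4) AND NOT NOT a4
= NOT NOT a4 AND NOT NOT a4
= NOT NOT a4
= a4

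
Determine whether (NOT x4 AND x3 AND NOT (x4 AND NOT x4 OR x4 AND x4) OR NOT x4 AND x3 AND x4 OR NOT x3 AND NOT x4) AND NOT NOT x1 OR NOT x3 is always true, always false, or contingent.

contingent

(NOT x4 AND x3 AND NOT (x4 AND NOT x4 OR x4 AND x4) OR NOT x4 AND x3 AND x4 OR NOT x3 AND NOT x4) AND NOT NOT x1 OR NOT x3
= (NOT x4 AND x3 AND NOT x4 OR NOT x4 AND x3 AND x4 OR NOT x3 AND NOT x4) AND NOT NOT x1 OR NOT x3
= (NOT x4 AND x3 OR NOT x3 AND NOT x4) AND NOT NOT x1 OR NOT x3
= NOT x4 AND NOT NOT x1 OR NOT x3
= NOT x4 AND x1 OR NOT x3
This depends on x1, x3, x4, so it is not a constant.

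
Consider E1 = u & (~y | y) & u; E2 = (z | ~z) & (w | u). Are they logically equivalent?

E1: u & (~y | y) & u
    = u & u   — complement / identity
    = u   — idempotence
E2: (z | ~z) & (w | u)
    = w | u   — complement / identity
These differ: at u=0, w=1, y=0, z=0, E1 = 0 but E2 = 1.

No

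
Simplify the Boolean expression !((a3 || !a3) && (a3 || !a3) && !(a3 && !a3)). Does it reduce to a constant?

!((a3 || !a3) && (a3 || !a3) && !(a3 && !a3))
= !((a3 || !a3) && !(a3 && !a3))
= !!(a3 && !a3)
= a3 && !a3
= false

false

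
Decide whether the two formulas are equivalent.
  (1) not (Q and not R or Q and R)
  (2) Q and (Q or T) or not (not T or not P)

No

E1: not (Q and not R or Q and R)
    = not Q
E2: Q and (Q or T) or not (not T or not P)
    = Q and (Q or T) or T and P
    = Q or T and P
These differ: at P=0, Q=1, R=0, T=0, E1 = 0 but E2 = 1.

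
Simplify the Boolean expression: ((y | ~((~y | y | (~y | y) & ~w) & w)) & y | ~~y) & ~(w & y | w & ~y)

((y | ~((~y | y | (~y | y) & ~w) & w)) & y | ~~y) & ~(w & y | w & ~y)
= ((y | ~((~y | y | (~y | y) & ~w) & w)) & y | ~~y) & ~w   (distribution)
= ((y | ~((~y | y) & w)) & y | ~~y) & ~w   (absorption)
= ((y | ~w) & y | ~~y) & ~w   (complement / identity)
= ((y | ~w) & y | y) & ~w   (double negation)
= (y | y) & ~w   (absorption)
= y & ~w   (idempotence)

y & ~w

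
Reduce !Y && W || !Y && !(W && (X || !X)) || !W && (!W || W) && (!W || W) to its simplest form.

!Y || !W

!Y && W || !Y && !(W && (X || !X)) || !W && (!W || W) && (!W || W)
= !Y && W || !Y && !W || !W && (!W || W) && (!W || W)   — complement / identity
= !Y || !W && (!W || W) && (!W || W)   — distribution
= !Y || !W && (!W || W)   — idempotence
= !Y || !W   — complement / identity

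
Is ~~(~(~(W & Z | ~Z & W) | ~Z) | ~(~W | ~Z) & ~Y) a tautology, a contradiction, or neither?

~~(~(~(W & Z | ~Z & W) | ~Z) | ~(~W | ~Z) & ~Y)
= ~~(~(~W | ~Z) | ~(~W | ~Z) & ~Y)   — distribution
= ~~~(~W | ~Z)   — absorption
= ~(~W | ~Z)   — double negation
= W & Z   — De Morgan
This depends on W, Z, so it is not a constant.

neither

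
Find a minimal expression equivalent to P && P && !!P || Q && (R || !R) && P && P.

P

P && P && !!P || Q && (R || !R) && P && P
= P && P && (!!P || Q && (R || !R))
= P && P && (P || Q && (R || !R))
= P && (P || Q && (R || !R))
= P && (P || Q)
= P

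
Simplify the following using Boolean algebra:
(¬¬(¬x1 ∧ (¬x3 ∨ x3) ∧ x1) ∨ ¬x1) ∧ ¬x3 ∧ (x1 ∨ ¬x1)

¬x1 ∧ ¬x3

(¬¬(¬x1 ∧ (¬x3 ∨ x3) ∧ x1) ∨ ¬x1) ∧ ¬x3 ∧ (x1 ∨ ¬x1)
= (¬¬(¬x1 ∧ (¬x3 ∨ x3) ∧ x1) ∨ ¬x1) ∧ ¬x3   — complement / identity
= (¬x1 ∧ (¬x3 ∨ x3) ∧ x1 ∨ ¬x1) ∧ ¬x3   — double negation
= (¬x1 ∧ x1 ∨ ¬x1) ∧ ¬x3   — complement / identity
= ¬x1 ∧ ¬x3   — complement / identity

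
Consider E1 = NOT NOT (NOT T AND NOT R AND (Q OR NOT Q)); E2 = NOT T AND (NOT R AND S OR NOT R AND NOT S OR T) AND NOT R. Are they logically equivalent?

Yes

E1: NOT NOT (NOT T AND NOT R AND (Q OR NOT Q))
    = NOT T AND NOT R AND (Q OR NOT Q)   — double negation
    = NOT T AND NOT R   — complement / identity
E2: NOT T AND (NOT R AND S OR NOT R AND NOT S OR T) AND NOT R
    = NOT T AND (NOT R OR T) AND NOT R   — distribution
    = NOT T AND NOT R   — absorption
Both reduce to NOT T AND NOT R, so they are equivalent.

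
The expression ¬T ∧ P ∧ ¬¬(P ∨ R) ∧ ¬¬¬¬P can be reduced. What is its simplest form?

¬T ∧ P

¬T ∧ P ∧ ¬¬(P ∨ R) ∧ ¬¬¬¬P
= ¬T ∧ P ∧ (P ∨ R) ∧ ¬¬¬¬P   (double negation)
= ¬T ∧ P ∧ ¬¬¬¬P   (absorption)
= ¬T ∧ P ∧ ¬¬P   (double negation)
= ¬T ∧ P ∧ P   (double negation)
= ¬T ∧ P   (idempotence)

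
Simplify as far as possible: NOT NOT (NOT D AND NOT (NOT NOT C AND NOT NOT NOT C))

NOT NOT (NOT D AND NOT (NOT NOT C AND NOT NOT NOT C))
= NOT NOT (NOT D AND NOT (NOT NOT C AND NOT C))   — double negation
= NOT NOT (NOT D AND (NOT C OR C))   — De Morgan
= NOT NOT NOT D   — complement / identity
= NOT D   — double negation

NOT D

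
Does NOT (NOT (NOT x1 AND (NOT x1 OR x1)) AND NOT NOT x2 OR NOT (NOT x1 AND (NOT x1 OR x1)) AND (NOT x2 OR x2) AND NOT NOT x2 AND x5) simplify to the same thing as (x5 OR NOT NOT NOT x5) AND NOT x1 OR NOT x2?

Yes

E1: NOT (NOT (NOT x1 AND (NOT x1 OR x1)) AND NOT NOT x2 OR NOT (NOT x1 AND (NOT x1 OR x1)) AND (NOT x2 OR x2) AND NOT NOT x2 AND x5)
    = NOT (NOT (NOT x1 AND (NOT x1 OR x1)) AND NOT NOT x2 OR NOT (NOT x1 AND (NOT x1 OR x1)) AND NOT NOT x2 AND x5)   — complement / identity
    = NOT (NOT (NOT x1 AND (NOT x1 OR x1)) AND NOT NOT x2)   — absorption
    = NOT x1 AND (NOT x1 OR x1) OR NOT x2   — De Morgan
    = NOT x1 OR NOT x2   — complement / identity
E2: (x5 OR NOT NOT NOT x5) AND NOT x1 OR NOT x2
    = (x5 OR NOT x5) AND NOT x1 OR NOT x2   — double negation
    = NOT x1 OR NOT x2   — complement / identity
Both reduce to NOT x1 OR NOT x2, so they are equivalent.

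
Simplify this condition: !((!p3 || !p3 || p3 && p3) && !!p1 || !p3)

!p1 && p3

!((!p3 || !p3 || p3 && p3) && !!p1 || !p3)
= !((!p3 || p3 && p3) && !!p1 || !p3)   [idempotence]
= !((!p3 || p3) && !!p1 || !p3)   [idempotence]
= !(!!p1 || !p3)   [complement / identity]
= !p1 && p3   [De Morgan]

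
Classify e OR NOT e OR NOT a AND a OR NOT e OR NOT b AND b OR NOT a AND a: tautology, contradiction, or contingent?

e OR NOT e OR NOT a AND a OR NOT e OR NOT b AND b OR NOT a AND a
= e OR NOT e OR NOT a AND a OR NOT e OR NOT a AND a   (complement / identity)
= e OR NOT e OR NOT a AND a   (idempotence)
= e OR NOT e   (complement / identity)
= TRUE   (complement)

tautology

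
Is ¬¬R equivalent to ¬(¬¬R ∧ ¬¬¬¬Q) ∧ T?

No

E1: ¬¬R
    = R   [double negation]
E2: ¬(¬¬R ∧ ¬¬¬¬Q) ∧ T
    = ¬(¬¬R ∧ ¬¬Q) ∧ T   [double negation]
    = (¬R ∨ ¬Q) ∧ T   [De Morgan]
These differ: at Q=0, R=0, T=1, E1 = 0 but E2 = 1.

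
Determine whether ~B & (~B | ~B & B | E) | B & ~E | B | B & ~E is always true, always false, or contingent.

~B & (~B | ~B & B | E) | B & ~E | B | B & ~E
= ~B & (~B | ~B & B | E) | B | B & ~E   (absorption)
= ~B & (~B | E) | B | B & ~E   (complement / identity)
= ~B & (~B | E) | B   (absorption)
= ~B | B   (absorption)
= 1   (complement)

always true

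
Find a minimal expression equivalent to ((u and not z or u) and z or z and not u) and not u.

((u and not z or u) and z or z and not u) and not u
= (u and z or z and not u) and not u   — absorption
= z and not u   — distribution

z and not u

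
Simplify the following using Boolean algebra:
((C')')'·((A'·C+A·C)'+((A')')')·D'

C'·D'

((C')')'·((A'·C+A·C)'+((A')')')·D'
= ((C')')'·(C'+((A')')')·D'   (distribution)
= ((C')')'·(C'+A')·D'   (double negation)
= C'·(C'+A')·D'   (double negation)
= C'·D'   (absorption)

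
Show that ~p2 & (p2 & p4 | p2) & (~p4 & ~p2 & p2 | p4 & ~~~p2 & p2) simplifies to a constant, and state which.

~p2 & (p2 & p4 | p2) & (~p4 & ~p2 & p2 | p4 & ~~~p2 & p2)
= ~p2 & (p2 & p4 | p2) & (~p4 & ~p2 & p2 | p4 & ~p2 & p2)   (double negation)
= ~p2 & p2 & (~p4 & ~p2 & p2 | p4 & ~p2 & p2)   (absorption)
= ~p2 & p2 & ~p2 & p2   (distribution)
= ~p2 & p2   (idempotence)
= 0   (complement)

0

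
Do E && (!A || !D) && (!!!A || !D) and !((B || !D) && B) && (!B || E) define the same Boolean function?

E1: E && (!A || !D) && (!!!A || !D)
    = E && (!A || !D) && (!A || !D)
    = E && (!A || !D)
E2: !((B || !D) && B) && (!B || E)
    = !B && (!B || E)
    = !B
These differ: at A=0, B=0, D=0, E=0, E1 = 0 but E2 = 1.

No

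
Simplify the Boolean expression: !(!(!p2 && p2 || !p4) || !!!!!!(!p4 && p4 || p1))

!p4 && !p1

!(!(!p2 && p2 || !p4) || !!!!!!(!p4 && p4 || p1))
= !(!!p4 || !!!!!!(!p4 && p4 || p1))
= !(!!p4 || !!!!(!p4 && p4 || p1))
= !p4 && !!!(!p4 && p4 || p1)
= !p4 && !(!p4 && p4 || p1)
= !p4 && !p1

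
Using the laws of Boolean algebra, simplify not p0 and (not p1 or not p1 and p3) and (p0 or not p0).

not p0 and (not p1 or not p1 and p3) and (p0 or not p0)
= not p0 and not p1 and (p0 or not p0)   — absorption
= not p0 and not p1   — complement / identity

not p0 and not p1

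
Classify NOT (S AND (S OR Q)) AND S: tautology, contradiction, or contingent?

contradiction

NOT (S AND (S OR Q)) AND S
= NOT S AND S   [absorption]
= FALSE   [complement]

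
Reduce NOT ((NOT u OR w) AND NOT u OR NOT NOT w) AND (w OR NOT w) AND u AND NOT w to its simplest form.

NOT ((NOT u OR w) AND NOT u OR NOT NOT w) AND (w OR NOT w) AND u AND NOT w
= NOT (NOT u OR NOT NOT w) AND (w OR NOT w) AND u AND NOT w
= NOT (NOT u OR NOT NOT w) AND u AND NOT w
= u AND NOT w AND u AND NOT w
= u AND NOT w

u AND NOT w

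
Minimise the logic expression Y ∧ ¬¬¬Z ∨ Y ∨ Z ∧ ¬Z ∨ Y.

Y

Y ∧ ¬¬¬Z ∨ Y ∨ Z ∧ ¬Z ∨ Y
= Y ∧ ¬Z ∨ Y ∨ Z ∧ ¬Z ∨ Y   [double negation]
= Y ∧ ¬Z ∨ Y ∨ Y   [complement / identity]
= Y ∨ Y   [absorption]
= Y   [idempotence]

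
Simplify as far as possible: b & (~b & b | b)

b & (~b & b | b)
= b & b   (complement / identity)
= b   (idempotence)

b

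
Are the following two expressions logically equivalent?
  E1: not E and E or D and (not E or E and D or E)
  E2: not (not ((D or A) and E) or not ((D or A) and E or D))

No

E1: not E and E or D and (not E or E and D or E)
    = D and (not E or E and D or E)   [complement / identity]
    = D and (not E or E)   [absorption]
    = D   [complement / identity]
E2: not (not ((D or A) and E) or not ((D or A) and E or D))
    = (D or A) and E and ((D or A) and E or D)   [De Morgan]
    = (D or A) and E   [absorption]
These differ: at A=0, D=1, E=0, E1 = 1 but E2 = 0.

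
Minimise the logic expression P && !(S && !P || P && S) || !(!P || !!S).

P && !S

P && !(S && !P || P && S) || !(!P || !!S)
= P && !(S && !P || P && S) || P && !S   [De Morgan]
= P && !S || P && !S   [distribution]
= P && !S   [idempotence]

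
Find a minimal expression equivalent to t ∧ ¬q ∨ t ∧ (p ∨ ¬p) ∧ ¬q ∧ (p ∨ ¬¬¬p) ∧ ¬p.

t ∧ ¬q ∨ t ∧ (p ∨ ¬p) ∧ ¬q ∧ (p ∨ ¬¬¬p) ∧ ¬p
= t ∧ ¬q ∨ t ∧ (p ∨ ¬p) ∧ ¬q ∧ (p ∨ ¬p) ∧ ¬p   — double negation
= t ∧ ¬q ∨ t ∧ (p ∨ ¬p) ∧ ¬q ∧ ¬p   — complement / identity
= t ∧ ¬q ∨ t ∧ ¬q ∧ ¬p   — complement / identity
= t ∧ ¬q   — absorption

t ∧ ¬q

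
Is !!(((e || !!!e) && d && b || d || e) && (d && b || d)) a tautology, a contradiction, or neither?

!!(((e || !!!e) && d && b || d || e) && (d && b || d))
= !!(((e || !e) && d && b || d || e) && (d && b || d))   — double negation
= ((e || !e) && d && b || d || e) && (d && b || d)   — double negation
= (d && b || d || e) && (d && b || d)   — complement / identity
= d && b || d   — absorption
= d   — absorption
This depends on d, so it is not a constant.

neither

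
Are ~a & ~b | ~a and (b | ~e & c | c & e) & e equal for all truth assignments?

No

E1: ~a & ~b | ~a
    = ~a   [absorption]
E2: (b | ~e & c | c & e) & e
    = (b | c) & e   [distribution]
These differ: at a=0, b=1, c=1, e=0, E1 = 1 but E2 = 0.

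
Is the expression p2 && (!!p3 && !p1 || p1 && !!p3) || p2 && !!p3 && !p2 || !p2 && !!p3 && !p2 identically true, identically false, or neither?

p2 && (!!p3 && !p1 || p1 && !!p3) || p2 && !!p3 && !p2 || !p2 && !!p3 && !p2
= p2 && !!p3 || p2 && !!p3 && !p2 || !p2 && !!p3 && !p2   (distribution)
= p2 && !!p3 || !!p3 && !p2   (distribution)
= !!p3   (distribution)
= p3   (double negation)
This depends on p3, so it is not a constant.

neither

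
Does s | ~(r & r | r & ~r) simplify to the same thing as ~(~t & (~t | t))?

E1: s | ~(r & r | r & ~r)
    = s | ~r   (distribution)
E2: ~(~t & (~t | t))
    = ~~t   (complement / identity)
    = t   (double negation)
These differ: at r=0, s=1, t=0, E1 = 1 but E2 = 0.

No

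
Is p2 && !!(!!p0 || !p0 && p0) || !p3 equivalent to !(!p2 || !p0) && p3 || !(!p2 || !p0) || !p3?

E1: p2 && !!(!!p0 || !p0 && p0) || !p3
    = p2 && !!(p0 || !p0 && p0) || !p3   — double negation
    = p2 && (p0 || !p0 && p0) || !p3   — double negation
    = p2 && p0 || !p3   — complement / identity
E2: !(!p2 || !p0) && p3 || !(!p2 || !p0) || !p3
    = !(!p2 || !p0) || !p3   — absorption
    = p2 && p0 || !p3   — De Morgan
Both reduce to p2 && p0 || !p3, so they are equivalent.

Yes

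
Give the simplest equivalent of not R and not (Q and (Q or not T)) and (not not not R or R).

not R and not Q

not R and not (Q and (Q or not T)) and (not not not R or R)
= not R and not (Q and (Q or not T)) and (not R or R)   — double negation
= not R and not Q and (not R or R)   — absorption
= not R and not Q   — complement / identity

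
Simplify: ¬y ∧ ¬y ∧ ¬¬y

False

¬y ∧ ¬y ∧ ¬¬y
= ¬y ∧ ¬¬y
= ¬y ∧ y
= False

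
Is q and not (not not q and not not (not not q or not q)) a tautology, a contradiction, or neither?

q and not (not not q and not not (not not q or not q))
= q and not (not not q and not (not q and q))
= q and (not q or not q and q)
= q and not q
= False

contradiction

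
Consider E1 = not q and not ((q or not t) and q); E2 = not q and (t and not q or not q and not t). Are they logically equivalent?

Yes

E1: not q and not ((q or not t) and q)
    = not q and not q   (absorption)
    = not q   (idempotence)
E2: not q and (t and not q or not q and not t)
    = not q and not q   (distribution)
    = not q   (idempotence)
Both reduce to not q, so they are equivalent.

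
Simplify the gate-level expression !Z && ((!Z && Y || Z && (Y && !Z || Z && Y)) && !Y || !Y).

!Z && ((!Z && Y || Z && (Y && !Z || Z && Y)) && !Y || !Y)
= !Z && ((!Z && Y || Z && Y) && !Y || !Y)   [distribution]
= !Z && (Y && !Y || !Y)   [distribution]
= !Z && !Y   [complement / identity]

!Z && !Y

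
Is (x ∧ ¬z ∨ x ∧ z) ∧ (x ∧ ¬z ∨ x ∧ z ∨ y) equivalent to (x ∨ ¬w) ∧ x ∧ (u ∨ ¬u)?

E1: (x ∧ ¬z ∨ x ∧ z) ∧ (x ∧ ¬z ∨ x ∧ z ∨ y)
    = x ∧ ¬z ∨ x ∧ z   (absorption)
    = x   (distribution)
E2: (x ∨ ¬w) ∧ x ∧ (u ∨ ¬u)
    = (x ∨ ¬w) ∧ x   (complement / identity)
    = x   (absorption)
Both reduce to x, so they are equivalent.

Yes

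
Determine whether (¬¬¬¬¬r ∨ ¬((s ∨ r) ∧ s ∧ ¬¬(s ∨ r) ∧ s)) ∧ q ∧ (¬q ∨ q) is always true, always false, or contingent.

contingent

(¬¬¬¬¬r ∨ ¬((s ∨ r) ∧ s ∧ ¬¬(s ∨ r) ∧ s)) ∧ q ∧ (¬q ∨ q)
= (¬¬¬¬¬r ∨ ¬((s ∨ r) ∧ s ∧ (s ∨ r) ∧ s)) ∧ q ∧ (¬q ∨ q)
= (¬¬¬¬¬r ∨ ¬((s ∨ r) ∧ s)) ∧ q ∧ (¬q ∨ q)
= (¬¬¬¬¬r ∨ ¬s) ∧ q ∧ (¬q ∨ q)
= (¬¬¬r ∨ ¬s) ∧ q ∧ (¬q ∨ q)
= (¬¬¬r ∨ ¬s) ∧ q
= (¬r ∨ ¬s) ∧ q
This depends on q, r, s, so it is not a constant.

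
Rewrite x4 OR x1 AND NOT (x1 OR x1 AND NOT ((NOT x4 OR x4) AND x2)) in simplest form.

x4

x4 OR x1 AND NOT (x1 OR x1 AND NOT ((NOT x4 OR x4) AND x2))
= x4 OR x1 AND NOT (x1 OR x1 AND NOT x2)   (complement / identity)
= x4 OR x1 AND NOT x1   (absorption)
= x4   (complement / identity)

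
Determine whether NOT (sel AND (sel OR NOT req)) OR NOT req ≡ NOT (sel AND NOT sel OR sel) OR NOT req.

E1: NOT (sel AND (sel OR NOT req)) OR NOT req
    = NOT sel OR NOT req   — absorption
E2: NOT (sel AND NOT sel OR sel) OR NOT req
    = NOT sel OR NOT req   — complement / identity
Both reduce to NOT sel OR NOT req, so they are equivalent.

Yes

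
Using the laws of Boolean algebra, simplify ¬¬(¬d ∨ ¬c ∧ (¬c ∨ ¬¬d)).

¬d ∨ ¬c

¬¬(¬d ∨ ¬c ∧ (¬c ∨ ¬¬d))
= ¬¬(¬d ∨ ¬c ∧ (¬c ∨ d))   [double negation]
= ¬d ∨ ¬c ∧ (¬c ∨ d)   [double negation]
= ¬d ∨ ¬c   [absorption]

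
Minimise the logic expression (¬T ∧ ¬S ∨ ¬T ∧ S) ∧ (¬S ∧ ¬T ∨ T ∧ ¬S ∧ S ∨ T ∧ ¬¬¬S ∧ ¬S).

¬T ∧ ¬S

(¬T ∧ ¬S ∨ ¬T ∧ S) ∧ (¬S ∧ ¬T ∨ T ∧ ¬S ∧ S ∨ T ∧ ¬¬¬S ∧ ¬S)
= (¬T ∧ ¬S ∨ ¬T ∧ S) ∧ (¬S ∧ ¬T ∨ T ∧ ¬S ∧ S ∨ T ∧ ¬S ∧ ¬S)
= ¬T ∧ (¬S ∧ ¬T ∨ T ∧ ¬S ∧ S ∨ T ∧ ¬S ∧ ¬S)
= ¬T ∧ (¬S ∧ ¬T ∨ T ∧ ¬S)
= ¬T ∧ ¬S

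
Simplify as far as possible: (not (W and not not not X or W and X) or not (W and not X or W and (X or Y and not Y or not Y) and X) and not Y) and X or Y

not W and X or Y

(not (W and not not not X or W and X) or not (W and not X or W and (X or Y and not Y or not Y) and X) and not Y) and X or Y
= (not (W and not not not X or W and X) or not (W and not X or W and (X or not Y) and X) and not Y) and X or Y   [complement / identity]
= (not (W and not X or W and X) or not (W and not X or W and (X or not Y) and X) and not Y) and X or Y   [double negation]
= (not (W and not X or W and X) or not (W and not X or W and X) and not Y) and X or Y   [absorption]
= not (W and not X or W and X) and X or Y   [absorption]
= not W and X or Y   [distribution]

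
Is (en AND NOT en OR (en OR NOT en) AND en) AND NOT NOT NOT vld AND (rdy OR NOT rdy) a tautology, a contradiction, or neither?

neither

(en AND NOT en OR (en OR NOT en) AND en) AND NOT NOT NOT vld AND (rdy OR NOT rdy)
= (en OR NOT en) AND en AND NOT NOT NOT vld AND (rdy OR NOT rdy)   (complement / identity)
= (en OR NOT en) AND en AND NOT vld AND (rdy OR NOT rdy)   (double negation)
= en AND NOT vld AND (rdy OR NOT rdy)   (complement / identity)
= en AND NOT vld   (complement / identity)
This depends on en, vld, so it is not a constant.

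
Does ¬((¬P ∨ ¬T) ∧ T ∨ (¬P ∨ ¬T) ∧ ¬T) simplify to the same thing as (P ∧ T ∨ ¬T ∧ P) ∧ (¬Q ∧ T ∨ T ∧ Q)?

E1: ¬((¬P ∨ ¬T) ∧ T ∨ (¬P ∨ ¬T) ∧ ¬T)
    = ¬(¬P ∨ ¬T)   — distribution
    = P ∧ T   — De Morgan
E2: (P ∧ T ∨ ¬T ∧ P) ∧ (¬Q ∧ T ∨ T ∧ Q)
    = (P ∧ T ∨ ¬T ∧ P) ∧ T   — distribution
    = P ∧ T   — distribution
Both reduce to P ∧ T, so they are equivalent.

Yes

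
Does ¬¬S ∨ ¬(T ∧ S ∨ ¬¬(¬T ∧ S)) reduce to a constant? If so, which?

yes, True

¬¬S ∨ ¬(T ∧ S ∨ ¬¬(¬T ∧ S))
= ¬¬S ∨ ¬(T ∧ S ∨ ¬T ∧ S)   — double negation
= ¬¬S ∨ ¬S   — distribution
= S ∨ ¬S   — double negation
= True   — complement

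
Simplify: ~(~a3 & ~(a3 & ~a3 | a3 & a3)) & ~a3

0

~(~a3 & ~(a3 & ~a3 | a3 & a3)) & ~a3
= (a3 | a3 & ~a3 | a3 & a3) & ~a3   — De Morgan
= (a3 | a3) & ~a3   — distribution
= a3 & ~a3   — idempotence
= 0   — complement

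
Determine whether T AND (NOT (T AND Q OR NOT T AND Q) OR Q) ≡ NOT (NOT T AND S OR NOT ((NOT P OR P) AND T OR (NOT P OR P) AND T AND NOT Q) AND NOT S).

E1: T AND (NOT (T AND Q OR NOT T AND Q) OR Q)
    = T AND (NOT Q OR Q)   [distribution]
    = T   [complement / identity]
E2: NOT (NOT T AND S OR NOT ((NOT P OR P) AND T OR (NOT P OR P) AND T AND NOT Q) AND NOT S)
    = NOT (NOT T AND S OR NOT ((NOT P OR P) AND T) AND NOT S)   [absorption]
    = NOT (NOT T AND S OR NOT T AND NOT S)   [complement / identity]
    = NOT NOT T   [distribution]
    = T   [double negation]
Both reduce to T, so they are equivalent.

Yes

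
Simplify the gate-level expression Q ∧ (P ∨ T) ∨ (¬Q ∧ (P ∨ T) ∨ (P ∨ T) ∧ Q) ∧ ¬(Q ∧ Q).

Q ∧ (P ∨ T) ∨ (¬Q ∧ (P ∨ T) ∨ (P ∨ T) ∧ Q) ∧ ¬(Q ∧ Q)
= Q ∧ (P ∨ T) ∨ (¬Q ∧ (P ∨ T) ∨ (P ∨ T) ∧ Q) ∧ ¬Q   [idempotence]
= Q ∧ (P ∨ T) ∨ (P ∨ T) ∧ ¬Q   [distribution]
= P ∨ T   [distribution]

P ∨ T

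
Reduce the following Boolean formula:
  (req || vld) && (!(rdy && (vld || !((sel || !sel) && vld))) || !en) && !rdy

(req || vld) && (!(rdy && (vld || !((sel || !sel) && vld))) || !en) && !rdy
= (req || vld) && (!(rdy && (vld || !vld)) || !en) && !rdy
= (req || vld) && (!rdy || !en) && !rdy
= (req || vld) && !rdy

(req || vld) && !rdy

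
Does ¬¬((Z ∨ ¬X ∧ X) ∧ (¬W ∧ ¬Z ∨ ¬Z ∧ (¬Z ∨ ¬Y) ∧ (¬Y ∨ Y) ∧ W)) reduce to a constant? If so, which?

yes, False

¬¬((Z ∨ ¬X ∧ X) ∧ (¬W ∧ ¬Z ∨ ¬Z ∧ (¬Z ∨ ¬Y) ∧ (¬Y ∨ Y) ∧ W))
= ¬¬((Z ∨ ¬X ∧ X) ∧ (¬W ∧ ¬Z ∨ ¬Z ∧ (¬Z ∨ ¬Y) ∧ W))   (complement / identity)
= (Z ∨ ¬X ∧ X) ∧ (¬W ∧ ¬Z ∨ ¬Z ∧ (¬Z ∨ ¬Y) ∧ W)   (double negation)
= (Z ∨ ¬X ∧ X) ∧ (¬W ∧ ¬Z ∨ ¬Z ∧ W)   (absorption)
= (Z ∨ ¬X ∧ X) ∧ ¬Z   (distribution)
= Z ∧ ¬Z   (complement / identity)
= False   (complement)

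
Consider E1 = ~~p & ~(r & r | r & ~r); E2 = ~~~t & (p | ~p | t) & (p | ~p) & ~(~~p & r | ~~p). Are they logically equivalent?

E1: ~~p & ~(r & r | r & ~r)
    = p & ~(r & r | r & ~r)   [double negation]
    = p & ~r   [distribution]
E2: ~~~t & (p | ~p | t) & (p | ~p) & ~(~~p & r | ~~p)
    = ~~~t & (p | ~p) & ~(~~p & r | ~~p)   [absorption]
    = ~t & (p | ~p) & ~(~~p & r | ~~p)   [double negation]
    = ~t & ~(~~p & r | ~~p)   [complement / identity]
    = ~t & ~~~p   [absorption]
    = ~t & ~p   [double negation]
These differ: at p=0, r=0, t=0, E1 = 0 but E2 = 1.

No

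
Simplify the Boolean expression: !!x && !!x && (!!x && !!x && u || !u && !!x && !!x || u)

!!x && !!x && (!!x && !!x && u || !u && !!x && !!x || u)
= !!x && !!x && (!!x && !!x || u)   [distribution]
= !!x && !!x   [absorption]
= !!x   [idempotence]
= x   [double negation]

x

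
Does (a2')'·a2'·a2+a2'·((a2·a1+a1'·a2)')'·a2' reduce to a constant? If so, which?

(a2')'·a2'·a2+a2'·((a2·a1+a1'·a2)')'·a2'
= (a2')'·a2'·a2+a2'·(a2')'·a2'
= (a2')'·a2'
= a2·a2'
= 0

yes, False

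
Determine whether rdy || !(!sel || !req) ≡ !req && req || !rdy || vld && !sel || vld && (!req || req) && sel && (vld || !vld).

E1: rdy || !(!sel || !req)
    = rdy || sel && req   [De Morgan]
E2: !req && req || !rdy || vld && !sel || vld && (!req || req) && sel && (vld || !vld)
    = !rdy || vld && !sel || vld && (!req || req) && sel && (vld || !vld)   [complement / identity]
    = !rdy || vld && !sel || vld && sel && (vld || !vld)   [complement / identity]
    = !rdy || vld && !sel || vld && sel   [complement / identity]
    = !rdy || vld   [distribution]
These differ: at rdy=0, req=0, sel=0, vld=1, E1 = 0 but E2 = 1.

No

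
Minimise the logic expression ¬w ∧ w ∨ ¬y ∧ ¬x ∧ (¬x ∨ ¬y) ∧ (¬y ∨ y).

¬w ∧ w ∨ ¬y ∧ ¬x ∧ (¬x ∨ ¬y) ∧ (¬y ∨ y)
= ¬w ∧ w ∨ ¬y ∧ ¬x ∧ (¬x ∨ ¬y)   (complement / identity)
= ¬w ∧ w ∨ ¬y ∧ ¬x   (absorption)
= ¬y ∧ ¬x   (complement / identity)

¬y ∧ ¬x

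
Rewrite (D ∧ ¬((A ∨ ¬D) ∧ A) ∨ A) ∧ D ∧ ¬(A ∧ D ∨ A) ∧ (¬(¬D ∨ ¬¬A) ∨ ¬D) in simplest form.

D ∧ ¬A

(D ∧ ¬((A ∨ ¬D) ∧ A) ∨ A) ∧ D ∧ ¬(A ∧ D ∨ A) ∧ (¬(¬D ∨ ¬¬A) ∨ ¬D)
= (D ∧ ¬((A ∨ ¬D) ∧ A) ∨ A) ∧ D ∧ ¬(A ∧ D ∨ A) ∧ (D ∧ ¬A ∨ ¬D)   (De Morgan)
= (D ∧ ¬((A ∨ ¬D) ∧ A) ∨ A) ∧ D ∧ ¬A ∧ (D ∧ ¬A ∨ ¬D)   (absorption)
= (D ∧ ¬((A ∨ ¬D) ∧ A) ∨ A) ∧ D ∧ ¬A   (absorption)
= (D ∧ ¬A ∨ A) ∧ D ∧ ¬A   (absorption)
= D ∧ ¬A   (absorption)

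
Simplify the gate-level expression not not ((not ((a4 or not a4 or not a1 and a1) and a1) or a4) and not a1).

not not ((not ((a4 or not a4 or not a1 and a1) and a1) or a4) and not a1)
= not not ((not ((a4 or not a4) and a1) or a4) and not a1)   [complement / identity]
= not not ((not a1 or a4) and not a1)   [complement / identity]
= not not not a1   [absorption]
= not a1   [double negation]

not a1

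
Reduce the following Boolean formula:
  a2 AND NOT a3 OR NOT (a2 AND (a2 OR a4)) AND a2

a2 AND NOT a3

a2 AND NOT a3 OR NOT (a2 AND (a2 OR a4)) AND a2
= a2 AND NOT a3 OR NOT a2 AND a2   (absorption)
= a2 AND NOT a3   (complement / identity)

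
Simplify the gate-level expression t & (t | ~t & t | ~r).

t

t & (t | ~t & t | ~r)
= t & (t | ~r)   — complement / identity
= t   — absorption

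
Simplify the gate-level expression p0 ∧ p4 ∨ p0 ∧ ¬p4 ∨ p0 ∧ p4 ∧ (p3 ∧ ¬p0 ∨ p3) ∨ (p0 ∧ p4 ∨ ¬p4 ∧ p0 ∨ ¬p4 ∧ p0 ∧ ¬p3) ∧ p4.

p0 ∧ p4 ∨ p0 ∧ ¬p4 ∨ p0 ∧ p4 ∧ (p3 ∧ ¬p0 ∨ p3) ∨ (p0 ∧ p4 ∨ ¬p4 ∧ p0 ∨ ¬p4 ∧ p0 ∧ ¬p3) ∧ p4
= p0 ∨ p0 ∧ p4 ∧ (p3 ∧ ¬p0 ∨ p3) ∨ (p0 ∧ p4 ∨ ¬p4 ∧ p0 ∨ ¬p4 ∧ p0 ∧ ¬p3) ∧ p4   — distribution
= p0 ∨ p0 ∧ p4 ∧ (p3 ∧ ¬p0 ∨ p3) ∨ (p0 ∧ p4 ∨ ¬p4 ∧ p0) ∧ p4   — absorption
= p0 ∨ p0 ∧ p4 ∧ (p3 ∧ ¬p0 ∨ p3) ∨ p0 ∧ p4   — distribution
= p0 ∨ p0 ∧ p4 ∧ p3 ∨ p0 ∧ p4   — absorption
= p0 ∨ p0 ∧ p4   — absorption
= p0   — absorption

p0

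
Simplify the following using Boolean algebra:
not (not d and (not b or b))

d

not (not d and (not b or b))
= not not d   (complement / identity)
= d   (double negation)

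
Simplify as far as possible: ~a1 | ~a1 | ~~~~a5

~a1 | a5

~a1 | ~a1 | ~~~~a5
= ~a1 | ~a1 | ~~a5   (double negation)
= ~a1 | ~~a5   (idempotence)
= ~a1 | a5   (double negation)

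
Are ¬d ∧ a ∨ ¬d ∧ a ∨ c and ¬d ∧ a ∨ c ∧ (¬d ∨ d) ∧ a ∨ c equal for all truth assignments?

E1: ¬d ∧ a ∨ ¬d ∧ a ∨ c
    = ¬d ∧ a ∨ c
E2: ¬d ∧ a ∨ c ∧ (¬d ∨ d) ∧ a ∨ c
    = ¬d ∧ a ∨ c ∧ a ∨ c
    = ¬d ∧ a ∨ c
Both reduce to ¬d ∧ a ∨ c, so they are equivalent.

Yes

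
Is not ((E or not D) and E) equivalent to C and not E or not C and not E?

Yes

E1: not ((E or not D) and E)
    = not E   [absorption]
E2: C and not E or not C and not E
    = not E   [distribution]
Both reduce to not E, so they are equivalent.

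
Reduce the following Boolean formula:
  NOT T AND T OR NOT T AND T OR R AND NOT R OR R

NOT T AND T OR NOT T AND T OR R AND NOT R OR R
= NOT T AND T OR R AND NOT R OR R   — idempotence
= R AND NOT R OR R   — complement / identity
= R   — complement / identity

R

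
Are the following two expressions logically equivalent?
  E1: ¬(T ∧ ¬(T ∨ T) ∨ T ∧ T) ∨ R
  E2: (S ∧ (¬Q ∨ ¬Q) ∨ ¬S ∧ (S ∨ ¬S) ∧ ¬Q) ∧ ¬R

E1: ¬(T ∧ ¬(T ∨ T) ∨ T ∧ T) ∨ R
    = ¬(T ∧ ¬T ∨ T ∧ T) ∨ R   [idempotence]
    = ¬T ∨ R   [distribution]
E2: (S ∧ (¬Q ∨ ¬Q) ∨ ¬S ∧ (S ∨ ¬S) ∧ ¬Q) ∧ ¬R
    = (S ∧ ¬Q ∨ ¬S ∧ (S ∨ ¬S) ∧ ¬Q) ∧ ¬R   [idempotence]
    = (S ∧ ¬Q ∨ ¬S ∧ ¬Q) ∧ ¬R   [complement / identity]
    = ¬Q ∧ ¬R   [distribution]
These differ: at Q=1, R=1, S=0, T=0, E1 = 1 but E2 = 0.

No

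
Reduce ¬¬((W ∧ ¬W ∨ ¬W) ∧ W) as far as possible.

False

¬¬((W ∧ ¬W ∨ ¬W) ∧ W)
= ¬¬(¬W ∧ W)   — complement / identity
= ¬W ∧ W   — double negation
= False   — complement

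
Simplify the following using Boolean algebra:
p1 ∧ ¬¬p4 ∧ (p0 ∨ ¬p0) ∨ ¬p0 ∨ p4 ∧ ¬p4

p1 ∧ ¬¬p4 ∧ (p0 ∨ ¬p0) ∨ ¬p0 ∨ p4 ∧ ¬p4
= p1 ∧ ¬¬p4 ∨ ¬p0 ∨ p4 ∧ ¬p4   [complement / identity]
= p1 ∧ p4 ∨ ¬p0 ∨ p4 ∧ ¬p4   [double negation]
= p1 ∧ p4 ∨ ¬p0   [complement / identity]

p1 ∧ p4 ∨ ¬p0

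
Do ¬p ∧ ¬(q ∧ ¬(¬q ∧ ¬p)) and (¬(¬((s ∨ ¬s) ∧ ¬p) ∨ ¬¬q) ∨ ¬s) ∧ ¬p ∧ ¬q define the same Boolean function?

E1: ¬p ∧ ¬(q ∧ ¬(¬q ∧ ¬p))
    = ¬p ∧ ¬(q ∧ (q ∨ p))   (De Morgan)
    = ¬p ∧ ¬q   (absorption)
E2: (¬(¬((s ∨ ¬s) ∧ ¬p) ∨ ¬¬q) ∨ ¬s) ∧ ¬p ∧ ¬q
    = ((s ∨ ¬s) ∧ ¬p ∧ ¬q ∨ ¬s) ∧ ¬p ∧ ¬q   (De Morgan)
    = (¬p ∧ ¬q ∨ ¬s) ∧ ¬p ∧ ¬q   (complement / identity)
    = ¬p ∧ ¬q   (absorption)
Both reduce to ¬p ∧ ¬q, so they are equivalent.

Yes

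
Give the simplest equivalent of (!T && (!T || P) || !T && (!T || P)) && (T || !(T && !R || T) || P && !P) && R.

!T && R

(!T && (!T || P) || !T && (!T || P)) && (T || !(T && !R || T) || P && !P) && R
= (!T && (!T || P) || !T && (!T || P)) && (T || !T || P && !P) && R   [absorption]
= (!T && (!T || P) || !T && (!T || P)) && (T || !T) && R   [complement / identity]
= !T && (!T || P) && (T || !T) && R   [idempotence]
= !T && (T || !T) && R   [absorption]
= !T && R   [complement / identity]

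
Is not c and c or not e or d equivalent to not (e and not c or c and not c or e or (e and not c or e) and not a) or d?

E1: not c and c or not e or d
    = not e or d   — complement / identity
E2: not (e and not c or c and not c or e or (e and not c or e) and not a) or d
    = not (e and not c or e or (e and not c or e) and not a) or d   — complement / identity
    = not (e and not c or e) or d   — absorption
    = not e or d   — absorption
Both reduce to not e or d, so they are equivalent.

Yes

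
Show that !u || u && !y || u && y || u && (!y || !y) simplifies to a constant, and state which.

true

!u || u && !y || u && y || u && (!y || !y)
= !u || u && !y || u && y || u && !y
= !u || u && !y || u
= !u || u
= true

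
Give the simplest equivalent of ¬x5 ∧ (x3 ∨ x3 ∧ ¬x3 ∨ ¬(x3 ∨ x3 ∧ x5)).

¬x5

¬x5 ∧ (x3 ∨ x3 ∧ ¬x3 ∨ ¬(x3 ∨ x3 ∧ x5))
= ¬x5 ∧ (x3 ∨ ¬(x3 ∨ x3 ∧ x5))   (complement / identity)
= ¬x5 ∧ (x3 ∨ ¬x3)   (absorption)
= ¬x5   (complement / identity)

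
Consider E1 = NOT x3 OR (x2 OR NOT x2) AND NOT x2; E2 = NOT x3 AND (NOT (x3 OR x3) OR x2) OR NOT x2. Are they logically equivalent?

Yes

E1: NOT x3 OR (x2 OR NOT x2) AND NOT x2
    = NOT x3 OR NOT x2   (complement / identity)
E2: NOT x3 AND (NOT (x3 OR x3) OR x2) OR NOT x2
    = NOT x3 AND (NOT x3 OR x2) OR NOT x2   (idempotence)
    = NOT x3 OR NOT x2   (absorption)
Both reduce to NOT x3 OR NOT x2, so they are equivalent.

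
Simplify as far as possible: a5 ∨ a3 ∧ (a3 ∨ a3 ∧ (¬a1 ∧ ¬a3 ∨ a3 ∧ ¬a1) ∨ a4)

a5 ∨ a3

a5 ∨ a3 ∧ (a3 ∨ a3 ∧ (¬a1 ∧ ¬a3 ∨ a3 ∧ ¬a1) ∨ a4)
= a5 ∨ a3 ∧ (a3 ∨ a3 ∧ ¬a1 ∨ a4)   [distribution]
= a5 ∨ a3 ∧ (a3 ∨ a4)   [absorption]
= a5 ∨ a3   [absorption]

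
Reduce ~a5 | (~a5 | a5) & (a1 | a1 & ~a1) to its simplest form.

~a5 | (~a5 | a5) & (a1 | a1 & ~a1)
= ~a5 | a1 | a1 & ~a1   [complement / identity]
= ~a5 | a1   [complement / identity]

~a5 | a1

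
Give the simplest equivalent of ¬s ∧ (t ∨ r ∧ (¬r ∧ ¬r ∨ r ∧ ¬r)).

¬s ∧ (t ∨ r ∧ (¬r ∧ ¬r ∨ r ∧ ¬r))
= ¬s ∧ (t ∨ r ∧ ¬r)   [distribution]
= ¬s ∧ t   [complement / identity]

¬s ∧ t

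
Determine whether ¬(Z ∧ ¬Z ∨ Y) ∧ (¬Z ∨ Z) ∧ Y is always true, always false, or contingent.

¬(Z ∧ ¬Z ∨ Y) ∧ (¬Z ∨ Z) ∧ Y
= ¬Y ∧ (¬Z ∨ Z) ∧ Y   (complement / identity)
= ¬Y ∧ Y   (complement / identity)
= False   (complement)

always false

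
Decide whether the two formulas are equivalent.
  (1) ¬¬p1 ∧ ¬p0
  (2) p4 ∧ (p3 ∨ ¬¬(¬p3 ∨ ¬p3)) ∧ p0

No

E1: ¬¬p1 ∧ ¬p0
    = p1 ∧ ¬p0   (double negation)
E2: p4 ∧ (p3 ∨ ¬¬(¬p3 ∨ ¬p3)) ∧ p0
    = p4 ∧ (p3 ∨ ¬p3 ∨ ¬p3) ∧ p0   (double negation)
    = p4 ∧ (p3 ∨ ¬p3) ∧ p0   (idempotence)
    = p4 ∧ p0   (complement / identity)
These differ: at p0=0, p1=1, p3=0, p4=0, E1 = 1 but E2 = 0.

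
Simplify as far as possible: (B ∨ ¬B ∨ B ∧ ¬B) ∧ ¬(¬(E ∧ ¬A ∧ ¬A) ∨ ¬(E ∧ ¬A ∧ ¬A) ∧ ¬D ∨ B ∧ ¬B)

(B ∨ ¬B ∨ B ∧ ¬B) ∧ ¬(¬(E ∧ ¬A ∧ ¬A) ∨ ¬(E ∧ ¬A ∧ ¬A) ∧ ¬D ∨ B ∧ ¬B)
= (B ∨ ¬B ∨ B ∧ ¬B) ∧ ¬(¬(E ∧ ¬A ∧ ¬A) ∨ B ∧ ¬B)   — absorption
= (B ∨ ¬B) ∧ ¬(¬(E ∧ ¬A ∧ ¬A) ∨ B ∧ ¬B)   — complement / identity
= ¬(¬(E ∧ ¬A ∧ ¬A) ∨ B ∧ ¬B)   — complement / identity
= ¬(¬(E ∧ ¬A) ∨ B ∧ ¬B)   — idempotence
= ¬¬(E ∧ ¬A)   — complement / identity
= E ∧ ¬A   — double negation

E ∧ ¬A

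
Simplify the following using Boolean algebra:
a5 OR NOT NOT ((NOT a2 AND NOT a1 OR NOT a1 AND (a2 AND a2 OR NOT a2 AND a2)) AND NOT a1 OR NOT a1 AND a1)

a5 OR NOT a1

a5 OR NOT NOT ((NOT a2 AND NOT a1 OR NOT a1 AND (a2 AND a2 OR NOT a2 AND a2)) AND NOT a1 OR NOT a1 AND a1)
= a5 OR NOT NOT ((NOT a2 AND NOT a1 OR NOT a1 AND a2) AND NOT a1 OR NOT a1 AND a1)   [distribution]
= a5 OR NOT NOT (NOT a1 AND NOT a1 OR NOT a1 AND a1)   [distribution]
= a5 OR NOT NOT NOT a1   [distribution]
= a5 OR NOT a1   [double negation]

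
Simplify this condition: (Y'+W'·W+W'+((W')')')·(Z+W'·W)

(Y'+W'·W+W'+((W')')')·(Z+W'·W)
= (Y'+W'·W+W'+((W')')')·Z   — complement / identity
= (Y'+W'+((W')')')·Z   — complement / identity
= (Y'+W'+W')·Z   — double negation
= (Y'+W')·Z   — idempotence

(Y'+W')·Z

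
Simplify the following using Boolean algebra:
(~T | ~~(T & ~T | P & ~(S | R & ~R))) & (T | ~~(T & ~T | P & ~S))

(~T | ~~(T & ~T | P & ~(S | R & ~R))) & (T | ~~(T & ~T | P & ~S))
= (~T | ~~(T & ~T | P & ~S)) & (T | ~~(T & ~T | P & ~S))
= ~T & T | ~~(T & ~T | P & ~S)
= ~T & T | ~~(P & ~S)
= ~T & T | P & ~S
= P & ~S

P & ~S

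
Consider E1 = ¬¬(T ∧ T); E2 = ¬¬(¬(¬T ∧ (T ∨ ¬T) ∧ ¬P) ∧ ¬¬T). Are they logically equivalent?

E1: ¬¬(T ∧ T)
    = ¬¬T   [idempotence]
    = T   [double negation]
E2: ¬¬(¬(¬T ∧ (T ∨ ¬T) ∧ ¬P) ∧ ¬¬T)
    = ¬(¬T ∧ (T ∨ ¬T) ∧ ¬P ∨ ¬T)   [De Morgan]
    = ¬(¬T ∧ ¬P ∨ ¬T)   [complement / identity]
    = ¬¬T   [absorption]
    = T   [double negation]
Both reduce to T, so they are equivalent.

Yes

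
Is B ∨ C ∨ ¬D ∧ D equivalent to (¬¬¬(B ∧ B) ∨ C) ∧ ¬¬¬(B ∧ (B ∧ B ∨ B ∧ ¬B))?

E1: B ∨ C ∨ ¬D ∧ D
    = B ∨ C   [complement / identity]
E2: (¬¬¬(B ∧ B) ∨ C) ∧ ¬¬¬(B ∧ (B ∧ B ∨ B ∧ ¬B))
    = (¬¬¬(B ∧ B) ∨ C) ∧ ¬¬¬(B ∧ B)   [distribution]
    = ¬¬¬(B ∧ B)   [absorption]
    = ¬(B ∧ B)   [double negation]
    = ¬B   [idempotence]
These differ: at B=1, C=0, D=0, E1 = 1 but E2 = 0.

No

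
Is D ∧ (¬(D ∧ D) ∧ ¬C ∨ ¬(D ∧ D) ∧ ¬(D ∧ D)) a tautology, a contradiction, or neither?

D ∧ (¬(D ∧ D) ∧ ¬C ∨ ¬(D ∧ D) ∧ ¬(D ∧ D))
= D ∧ (¬(D ∧ D) ∧ ¬C ∨ ¬(D ∧ D))   (idempotence)
= D ∧ ¬(D ∧ D)   (absorption)
= D ∧ ¬D   (idempotence)
= False   (complement)

contradiction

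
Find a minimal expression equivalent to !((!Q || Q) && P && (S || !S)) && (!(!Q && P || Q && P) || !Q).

!((!Q || Q) && P && (S || !S)) && (!(!Q && P || Q && P) || !Q)
= !((!Q || Q) && P) && (!(!Q && P || Q && P) || !Q)   (complement / identity)
= !P && (!(!Q && P || Q && P) || !Q)   (complement / identity)
= !P && (!P || !Q)   (distribution)
= !P   (absorption)

!P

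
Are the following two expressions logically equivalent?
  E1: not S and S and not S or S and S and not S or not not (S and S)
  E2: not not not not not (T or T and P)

No

E1: not S and S and not S or S and S and not S or not not (S and S)
    = S and not S or not not (S and S)   [distribution]
    = S and not S or S and S   [double negation]
    = S   [distribution]
E2: not not not not not (T or T and P)
    = not not not (T or T and P)   [double negation]
    = not not not T   [absorption]
    = not T   [double negation]
These differ: at P=0, S=0, T=0, E1 = 0 but E2 = 1.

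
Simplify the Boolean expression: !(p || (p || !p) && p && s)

!p

!(p || (p || !p) && p && s)
= !(p || p && s)   [complement / identity]
= !p   [absorption]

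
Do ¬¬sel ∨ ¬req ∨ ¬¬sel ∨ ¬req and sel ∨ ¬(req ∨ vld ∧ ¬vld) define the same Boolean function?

E1: ¬¬sel ∨ ¬req ∨ ¬¬sel ∨ ¬req
    = ¬¬sel ∨ ¬req   [idempotence]
    = sel ∨ ¬req   [double negation]
E2: sel ∨ ¬(req ∨ vld ∧ ¬vld)
    = sel ∨ ¬req   [complement / identity]
Both reduce to sel ∨ ¬req, so they are equivalent.

Yes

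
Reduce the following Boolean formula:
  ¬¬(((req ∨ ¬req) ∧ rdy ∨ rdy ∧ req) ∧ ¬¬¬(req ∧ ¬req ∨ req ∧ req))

¬¬(((req ∨ ¬req) ∧ rdy ∨ rdy ∧ req) ∧ ¬¬¬(req ∧ ¬req ∨ req ∧ req))
= ¬¬((rdy ∨ rdy ∧ req) ∧ ¬¬¬(req ∧ ¬req ∨ req ∧ req))   [complement / identity]
= ¬¬((rdy ∨ rdy ∧ req) ∧ ¬¬¬req)   [distribution]
= (rdy ∨ rdy ∧ req) ∧ ¬¬¬req   [double negation]
= (rdy ∨ rdy ∧ req) ∧ ¬req   [double negation]
= rdy ∧ ¬req   [absorption]

rdy ∧ ¬req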